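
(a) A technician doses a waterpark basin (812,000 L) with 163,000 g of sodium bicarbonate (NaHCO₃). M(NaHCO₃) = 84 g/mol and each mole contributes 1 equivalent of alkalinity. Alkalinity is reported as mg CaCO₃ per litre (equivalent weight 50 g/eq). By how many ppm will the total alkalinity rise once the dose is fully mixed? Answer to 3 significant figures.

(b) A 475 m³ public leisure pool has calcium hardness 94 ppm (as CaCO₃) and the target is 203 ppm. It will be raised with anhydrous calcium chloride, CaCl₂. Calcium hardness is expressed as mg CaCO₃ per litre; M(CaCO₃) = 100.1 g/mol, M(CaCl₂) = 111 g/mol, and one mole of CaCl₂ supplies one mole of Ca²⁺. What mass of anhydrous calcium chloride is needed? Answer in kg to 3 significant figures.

(a) Moles of NaHCO₃: 163,000 g ÷ 84 g/mol = 1940 mol → 1940 eq of alkalinity.
(a) As CaCO₃: 1940 eq × 50 g/eq = 97,020 g.
(a) Rise: 97,020 g / 812,000 L × 1000 = 119.5 mg/L.

(b) Volume: 475 m³ = 475,000 L.
(b) Hardness to add: (203 − 94) = 109 mg/L as CaCO₃ × 475,000 L = 51,780 g as CaCO₃.
(b) Moles of Ca²⁺ (1 mol Ca²⁺ ≡ 1 mol CaCO₃): 51,780 / 100.1 g/mol = 517.2 mol.
(b) Mass of CaCl₂: 517.2 × 111 = 57,410 g.

(a) 119 ppm; (b) 57.4 kg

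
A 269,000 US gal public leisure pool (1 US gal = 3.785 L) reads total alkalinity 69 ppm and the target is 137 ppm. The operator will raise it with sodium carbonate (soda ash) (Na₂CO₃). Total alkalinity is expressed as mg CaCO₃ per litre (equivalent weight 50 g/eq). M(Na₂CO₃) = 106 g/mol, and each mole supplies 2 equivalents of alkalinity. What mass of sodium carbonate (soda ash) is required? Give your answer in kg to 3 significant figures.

Volume: 269,000 US gal × 3.785 L/gal = 1,018,165 L.
Alkalinity to add: (137 − 69) = 68 mg/L as CaCO₃ × 1,018,165 L = 69,240 g as CaCO₃.
Equivalents: 69,240 g ÷ 50 g/eq = 1385 eq.
Each mole of Na₂CO₃ supplies 2 eq, so 1385 / 2 = 692.4 mol.
Mass: 692.4 mol × 106 g/mol = 73,390 g.

73.4 kg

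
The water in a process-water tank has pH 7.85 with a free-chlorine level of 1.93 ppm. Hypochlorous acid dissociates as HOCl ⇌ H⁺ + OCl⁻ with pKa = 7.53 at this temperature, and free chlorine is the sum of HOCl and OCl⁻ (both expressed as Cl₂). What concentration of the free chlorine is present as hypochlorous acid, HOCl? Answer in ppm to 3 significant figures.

0.625 ppm

[OCl⁻]/[HOCl] = 10^(pH − pKa) = 10^(7.85 − 7.53) = 10^0.32 = 2.089.
Fraction as HOCl = 1 / (1 + 2.089) = 0.3237.
HOCl = 0.3237 × 1.93 ppm = 0.6247 ppm.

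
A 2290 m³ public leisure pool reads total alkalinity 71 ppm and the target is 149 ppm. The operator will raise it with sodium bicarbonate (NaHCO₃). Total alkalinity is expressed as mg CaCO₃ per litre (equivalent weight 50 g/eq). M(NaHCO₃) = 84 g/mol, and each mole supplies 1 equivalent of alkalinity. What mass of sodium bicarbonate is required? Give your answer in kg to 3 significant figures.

Volume: 2290 m³ = 2,290,000 L.
Alkalinity to add: (149 − 71) = 78 mg/L as CaCO₃ × 2,290,000 L = 178,600 g as CaCO₃.
Equivalents: 178,600 g ÷ 50 g/eq = 3572 eq.
NaHCO₃ supplies 1 eq per mole → 3572 mol.
Mass: 3572 mol × 84 g/mol = 300,100 g.

300 kg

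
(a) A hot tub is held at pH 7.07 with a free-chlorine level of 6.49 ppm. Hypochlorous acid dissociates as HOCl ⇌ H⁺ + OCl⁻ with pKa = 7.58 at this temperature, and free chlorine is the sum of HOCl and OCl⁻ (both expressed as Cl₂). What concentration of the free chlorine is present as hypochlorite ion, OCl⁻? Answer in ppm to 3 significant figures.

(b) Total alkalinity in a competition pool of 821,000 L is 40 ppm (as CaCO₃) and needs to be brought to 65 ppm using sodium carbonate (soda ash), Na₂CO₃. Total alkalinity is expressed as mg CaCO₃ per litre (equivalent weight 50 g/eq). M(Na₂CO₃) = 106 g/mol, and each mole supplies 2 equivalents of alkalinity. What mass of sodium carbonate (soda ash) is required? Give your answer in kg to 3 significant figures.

(a) 1.53 ppm; (b) 21.8 kg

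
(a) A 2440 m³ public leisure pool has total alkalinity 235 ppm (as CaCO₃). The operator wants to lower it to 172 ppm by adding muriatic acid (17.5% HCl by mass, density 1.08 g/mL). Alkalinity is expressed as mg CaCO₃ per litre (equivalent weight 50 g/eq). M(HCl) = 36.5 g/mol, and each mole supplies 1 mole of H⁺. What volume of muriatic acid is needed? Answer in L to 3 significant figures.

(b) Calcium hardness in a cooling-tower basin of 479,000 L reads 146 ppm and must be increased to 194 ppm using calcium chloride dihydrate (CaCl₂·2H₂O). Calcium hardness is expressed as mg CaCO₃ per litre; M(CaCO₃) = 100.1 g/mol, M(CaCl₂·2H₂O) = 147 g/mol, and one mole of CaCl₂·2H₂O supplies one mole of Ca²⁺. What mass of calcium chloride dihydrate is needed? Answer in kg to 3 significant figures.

(a) Volume: 2440 m³ = 2,440,000 L.
(a) Alkalinity to neutralize: (235 − 172) = 63 mg/L as CaCO₃ × 2,440,000 L = 153,700 g as CaCO₃.
(a) Equivalents of H⁺ required: 153,700 ÷ 50 g/eq = 3074 eq = 3074 mol HCl.
(a) Mass of HCl: 3074 × 36.5 = 112,200 g.
(a) Mass of 17.5% solution: 112,200 / 0.175 = 641,200 g.
(a) Volume: 641,200 g ÷ 1.08 g/mL = 593,700 mL.

(b) Hardness to add: (194 − 146) = 48 mg/L as CaCO₃ × 479,000 L = 22,990 g as CaCO₃.
(b) Moles of Ca²⁺ (1 mol Ca²⁺ ≡ 1 mol CaCO₃): 22,990 / 100.1 g/mol = 229.7 mol.
(b) Mass of CaCl₂·2H₂O: 229.7 × 147 = 33,760 g.

(a) 594 L; (b) 33.8 kg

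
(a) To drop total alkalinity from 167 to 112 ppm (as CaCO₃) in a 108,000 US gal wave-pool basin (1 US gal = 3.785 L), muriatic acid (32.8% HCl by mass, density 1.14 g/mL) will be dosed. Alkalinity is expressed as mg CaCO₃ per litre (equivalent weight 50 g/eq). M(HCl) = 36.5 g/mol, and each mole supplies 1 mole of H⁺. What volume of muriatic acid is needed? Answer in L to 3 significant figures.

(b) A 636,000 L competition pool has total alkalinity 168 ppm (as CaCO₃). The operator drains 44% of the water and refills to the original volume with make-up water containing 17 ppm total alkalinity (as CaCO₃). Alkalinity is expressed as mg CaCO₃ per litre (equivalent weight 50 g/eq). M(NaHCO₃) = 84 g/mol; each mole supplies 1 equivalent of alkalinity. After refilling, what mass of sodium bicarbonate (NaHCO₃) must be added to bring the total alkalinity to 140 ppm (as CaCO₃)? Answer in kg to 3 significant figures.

(a) Volume: 108,000 US gal × 3.785 L/gal = 408,780 L.
(a) Alkalinity to neutralize: (167 − 112) = 55 mg/L as CaCO₃ × 408,780 L = 22,480 g as CaCO₃.
(a) Equivalents of H⁺ required: 22,480 ÷ 50 g/eq = 449.7 eq = 449.7 mol HCl.
(a) Mass of HCl: 449.7 × 36.5 = 16,410 g.
(a) Mass of 32.8% solution: 16,410 / 0.328 = 50,040 g.
(a) Volume: 50,040 g ÷ 1.14 g/mL = 43,890 mL.

(b) After draining 44% and refilling: 168 × 0.56 + 17 × 0.44 = 101.56 ppm.
(b) Deficit to target: 140 − 101.56 = 38.44 mg/L.
(b) As CaCO₃: 38.44 mg/L × 636,000 L = 24,450 g; ÷ 50 g/eq ÷ 1 = 489 mol NaHCO₃.
(b) Mass: 489 × 84 = 41,070 g.

(a) 43.9 L; (b) 41.1 kg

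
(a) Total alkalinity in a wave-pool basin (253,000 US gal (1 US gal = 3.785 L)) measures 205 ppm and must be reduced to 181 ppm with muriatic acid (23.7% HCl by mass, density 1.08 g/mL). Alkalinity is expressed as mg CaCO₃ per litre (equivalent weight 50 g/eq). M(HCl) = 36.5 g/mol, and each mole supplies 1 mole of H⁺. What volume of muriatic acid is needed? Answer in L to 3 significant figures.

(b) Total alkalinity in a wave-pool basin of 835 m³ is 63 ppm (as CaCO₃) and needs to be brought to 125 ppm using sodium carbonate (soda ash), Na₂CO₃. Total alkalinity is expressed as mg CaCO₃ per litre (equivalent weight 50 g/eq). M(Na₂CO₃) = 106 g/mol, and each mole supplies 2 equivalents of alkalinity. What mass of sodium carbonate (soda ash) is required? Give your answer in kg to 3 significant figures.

(a) Volume: 253,000 US gal × 3.785 L/gal = 957,605 L.
(a) Alkalinity to neutralize: (205 − 181) = 24 mg/L as CaCO₃ × 957,605 L = 22,980 g as CaCO₃.
(a) Equivalents of H⁺ required: 22,980 ÷ 50 g/eq = 459.7 eq = 459.7 mol HCl.
(a) Mass of HCl: 459.7 × 36.5 = 16,780 g.
(a) Mass of 23.7% solution: 16,780 / 0.237 = 70,790 g.
(a) Volume: 70,790 g ÷ 1.08 g/mL = 65,550 mL.

(b) Volume: 835 m³ = 835,000 L.
(b) Alkalinity to add: (125 − 63) = 62 mg/L as CaCO₃ × 835,000 L = 51,770 g as CaCO₃.
(b) Equivalents: 51,770 g ÷ 50 g/eq = 1035 eq.
(b) Each mole of Na₂CO₃ supplies 2 eq, so 1035 / 2 = 517.7 mol.
(b) Mass: 517.7 mol × 106 g/mol = 54,880 g.

(a) 65.5 L; (b) 54.9 kg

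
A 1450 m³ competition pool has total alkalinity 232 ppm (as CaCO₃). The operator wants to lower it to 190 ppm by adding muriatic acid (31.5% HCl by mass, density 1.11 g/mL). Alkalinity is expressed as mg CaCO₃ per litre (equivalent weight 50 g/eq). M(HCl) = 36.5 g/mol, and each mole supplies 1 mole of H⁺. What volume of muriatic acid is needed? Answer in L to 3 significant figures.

Volume: 1450 m³ = 1,450,000 L.
Alkalinity to neutralize: (232 − 190) = 42 mg/L as CaCO₃ × 1,450,000 L = 60,900 g as CaCO₃.
Equivalents of H⁺ required: 60,900 ÷ 50 g/eq = 1218 eq = 1218 mol HCl.
Mass of HCl: 1218 × 36.5 = 44,460 g.
Mass of 31.5% solution: 44,460 / 0.315 = 141,100 g.
Volume: 141,100 g ÷ 1.11 g/mL = 127,100 mL.

127 L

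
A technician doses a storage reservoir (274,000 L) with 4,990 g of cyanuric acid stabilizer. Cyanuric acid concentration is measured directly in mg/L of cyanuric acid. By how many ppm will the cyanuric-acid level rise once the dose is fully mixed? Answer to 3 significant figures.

18.2 ppm

Rise: 4,990 g / 274,000 L × 1000 = 18.21 mg/L.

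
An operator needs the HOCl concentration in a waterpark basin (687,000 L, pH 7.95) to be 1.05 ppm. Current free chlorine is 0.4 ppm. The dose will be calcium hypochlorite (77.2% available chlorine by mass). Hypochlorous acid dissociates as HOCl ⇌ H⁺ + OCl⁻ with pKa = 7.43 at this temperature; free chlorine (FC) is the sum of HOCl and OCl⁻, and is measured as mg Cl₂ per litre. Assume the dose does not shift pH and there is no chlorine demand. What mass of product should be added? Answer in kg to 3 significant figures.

3.67 kg

[OCl⁻]/[HOCl] = 10^(pH − pKa) = 10^(7.95 − 7.43) = 3.311; fraction as HOCl = 1/(1 + 3.311) = 0.2319.
Free chlorine required for 1.05 ppm HOCl: 1.05 / 0.2319 = 4.527 ppm.
FC to add: 4.527 − 0.4 = 4.127 mg/L as Cl₂.
Cl₂ equivalent: 4.127 mg/L × 687,000 L = 2835 g.
Product at 77.2% available Cl: 2835 / 0.772 = 3672 g.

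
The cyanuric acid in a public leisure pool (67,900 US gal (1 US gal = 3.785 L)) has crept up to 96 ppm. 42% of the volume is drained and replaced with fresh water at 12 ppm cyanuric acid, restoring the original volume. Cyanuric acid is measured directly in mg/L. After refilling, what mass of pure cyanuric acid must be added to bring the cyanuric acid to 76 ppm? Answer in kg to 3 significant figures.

3.93 kg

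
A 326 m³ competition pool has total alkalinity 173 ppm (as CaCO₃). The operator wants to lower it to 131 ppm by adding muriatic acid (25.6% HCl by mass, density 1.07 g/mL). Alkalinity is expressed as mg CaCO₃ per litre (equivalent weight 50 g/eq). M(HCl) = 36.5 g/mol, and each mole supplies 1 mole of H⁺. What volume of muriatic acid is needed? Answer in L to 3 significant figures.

Volume: 326 m³ = 326,000 L.
Alkalinity to neutralize: (173 − 131) = 42 mg/L as CaCO₃ × 326,000 L = 13,690 g as CaCO₃.
Equivalents of H⁺ required: 13,690 ÷ 50 g/eq = 273.8 eq = 273.8 mol HCl.
Mass of HCl: 273.8 × 36.5 = 9995 g.
Mass of 25.6% solution: 9995 / 0.256 = 39,040 g.
Volume: 39,040 g ÷ 1.07 g/mL = 36,490 mL.

36.5 L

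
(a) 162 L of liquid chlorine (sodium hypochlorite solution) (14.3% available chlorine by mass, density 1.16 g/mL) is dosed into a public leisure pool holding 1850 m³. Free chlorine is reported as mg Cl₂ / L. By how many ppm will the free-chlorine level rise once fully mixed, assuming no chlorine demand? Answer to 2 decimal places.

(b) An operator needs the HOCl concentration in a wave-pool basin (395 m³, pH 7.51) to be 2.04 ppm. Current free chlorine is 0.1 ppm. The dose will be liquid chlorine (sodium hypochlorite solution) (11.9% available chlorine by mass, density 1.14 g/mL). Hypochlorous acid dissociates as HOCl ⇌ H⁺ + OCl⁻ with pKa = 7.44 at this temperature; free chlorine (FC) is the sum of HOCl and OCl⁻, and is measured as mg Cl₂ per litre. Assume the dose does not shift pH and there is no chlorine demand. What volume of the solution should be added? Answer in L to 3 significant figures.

(a) Volume: 1850 m³ = 1,850,000 L.
(a) Mass of solution: 162 L × 1000 mL/L × 1.16 g/mL = 187,900 g.
(a) Available chlorine delivered: 187,900 g × 0.143 = 26,870 g as Cl₂.
(a) Concentration rise: 26,870 g / 1,850,000 L = 14.53 mg/L = 14.53 ppm.

(b) Volume: 395 m³ = 395,000 L.
(b) [OCl⁻]/[HOCl] = 10^(pH − pKa) = 10^(7.51 − 7.44) = 1.175; fraction as HOCl = 1/(1 + 1.175) = 0.4598.
(b) Free chlorine required for 2.04 ppm HOCl: 2.04 / 0.4598 = 4.437 ppm.
(b) FC to add: 4.437 − 0.1 = 4.337 mg/L as Cl₂.
(b) Cl₂ equivalent: 4.337 mg/L × 395,000 L = 1713 g.
(b) Product at 11.9% available Cl: 1713 / 0.119 = 14,400 g.
(b) Volume: 14,400 g ÷ 1.14 g/mL = 12,630 mL.

(a) 14.53 ppm; (b) 12.6 L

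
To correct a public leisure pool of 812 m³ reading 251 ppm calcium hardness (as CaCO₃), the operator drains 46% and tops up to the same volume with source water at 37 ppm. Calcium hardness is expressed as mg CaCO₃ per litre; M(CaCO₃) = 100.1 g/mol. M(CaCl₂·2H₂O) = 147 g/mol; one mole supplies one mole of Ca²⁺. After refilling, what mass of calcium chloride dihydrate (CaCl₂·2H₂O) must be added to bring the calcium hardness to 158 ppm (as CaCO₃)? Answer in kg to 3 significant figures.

6.49 kg

Volume: 812 m³ = 812,000 L.
After draining 46% and refilling: 251 × 0.54 + 37 × 0.46 = 152.56 ppm.
Deficit to target: 158 − 152.56 = 5.44 mg/L.
As CaCO₃: 5.44 mg/L × 812,000 L = 4417 g; ÷ 100.1 = 44.13 mol Ca²⁺.
Mass: 44.13 × 147 = 6487 g.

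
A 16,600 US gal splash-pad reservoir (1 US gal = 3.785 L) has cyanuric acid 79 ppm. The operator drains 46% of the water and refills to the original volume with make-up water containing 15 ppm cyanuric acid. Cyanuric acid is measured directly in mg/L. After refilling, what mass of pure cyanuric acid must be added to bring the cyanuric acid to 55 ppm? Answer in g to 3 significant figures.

Volume: 16,600 US gal × 3.785 L/gal = 62,831 L.
After draining 46% and refilling: 79 × 0.54 + 15 × 0.46 = 49.56 ppm.
Deficit to target: 55 − 49.56 = 5.44 mg/L.
Mass: 5.44 mg/L × 62,831 L = 341.8 g cyanuric acid.

342 g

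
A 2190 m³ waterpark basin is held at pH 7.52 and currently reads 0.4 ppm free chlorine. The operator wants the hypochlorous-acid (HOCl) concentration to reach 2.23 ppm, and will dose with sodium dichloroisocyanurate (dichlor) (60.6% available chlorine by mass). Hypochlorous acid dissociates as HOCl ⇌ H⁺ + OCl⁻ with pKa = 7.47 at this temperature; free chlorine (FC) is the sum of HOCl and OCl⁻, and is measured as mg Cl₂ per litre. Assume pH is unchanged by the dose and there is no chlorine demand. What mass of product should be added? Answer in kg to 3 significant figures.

15.7 kg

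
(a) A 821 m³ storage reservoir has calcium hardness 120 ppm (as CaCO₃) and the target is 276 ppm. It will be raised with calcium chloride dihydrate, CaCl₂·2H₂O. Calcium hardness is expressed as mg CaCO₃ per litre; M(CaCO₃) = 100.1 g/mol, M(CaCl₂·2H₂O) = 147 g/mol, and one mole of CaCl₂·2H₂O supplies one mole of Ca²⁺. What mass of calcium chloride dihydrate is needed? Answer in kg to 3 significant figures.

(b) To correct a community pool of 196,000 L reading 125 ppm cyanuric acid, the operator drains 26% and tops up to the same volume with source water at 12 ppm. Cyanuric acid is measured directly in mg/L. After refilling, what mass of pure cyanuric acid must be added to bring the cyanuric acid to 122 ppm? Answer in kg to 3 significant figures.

(a) Volume: 821 m³ = 821,000 L.
(a) Hardness to add: (276 − 120) = 156 mg/L as CaCO₃ × 821,000 L = 128,100 g as CaCO₃.
(a) Moles of Ca²⁺ (1 mol Ca²⁺ ≡ 1 mol CaCO₃): 128,100 / 100.1 g/mol = 1279 mol.
(a) Mass of CaCl₂·2H₂O: 1279 × 147 = 188,100 g.

(b) After draining 26% and refilling: 125 × 0.74 + 12 × 0.26 = 95.62 ppm.
(b) Deficit to target: 122 − 95.62 = 26.38 mg/L.
(b) Mass: 26.38 mg/L × 196,000 L = 5170 g cyanuric acid.

(a) 188 kg; (b) 5.17 kg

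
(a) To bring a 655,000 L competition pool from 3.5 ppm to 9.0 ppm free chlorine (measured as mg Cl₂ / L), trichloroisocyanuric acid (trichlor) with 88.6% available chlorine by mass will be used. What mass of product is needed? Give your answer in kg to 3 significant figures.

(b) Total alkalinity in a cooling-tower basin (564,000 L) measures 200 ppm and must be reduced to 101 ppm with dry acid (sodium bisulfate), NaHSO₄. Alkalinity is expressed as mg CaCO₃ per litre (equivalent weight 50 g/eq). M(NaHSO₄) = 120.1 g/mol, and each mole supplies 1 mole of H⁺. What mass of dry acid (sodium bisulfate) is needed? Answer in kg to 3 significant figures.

(a) 4.07 kg; (b) 134 kg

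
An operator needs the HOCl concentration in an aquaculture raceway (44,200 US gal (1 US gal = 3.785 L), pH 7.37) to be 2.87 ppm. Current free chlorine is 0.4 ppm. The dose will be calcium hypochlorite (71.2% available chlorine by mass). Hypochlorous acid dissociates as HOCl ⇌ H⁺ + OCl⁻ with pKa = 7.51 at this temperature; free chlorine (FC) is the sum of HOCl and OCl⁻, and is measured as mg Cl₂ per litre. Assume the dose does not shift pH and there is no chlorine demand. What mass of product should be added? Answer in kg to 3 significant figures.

Volume: 44,200 US gal × 3.785 L/gal = 167,297 L.
[OCl⁻]/[HOCl] = 10^(pH − pKa) = 10^(7.37 − 7.51) = 0.7244; fraction as HOCl = 1/(1 + 0.7244) = 0.5799.
Free chlorine required for 2.87 ppm HOCl: 2.87 / 0.5799 = 4.949 ppm.
FC to add: 4.949 − 0.4 = 4.549 mg/L as Cl₂.
Cl₂ equivalent: 4.549 mg/L × 167,297 L = 761.1 g.
Product at 71.2% available Cl: 761.1 / 0.712 = 1069 g.

1.07 kg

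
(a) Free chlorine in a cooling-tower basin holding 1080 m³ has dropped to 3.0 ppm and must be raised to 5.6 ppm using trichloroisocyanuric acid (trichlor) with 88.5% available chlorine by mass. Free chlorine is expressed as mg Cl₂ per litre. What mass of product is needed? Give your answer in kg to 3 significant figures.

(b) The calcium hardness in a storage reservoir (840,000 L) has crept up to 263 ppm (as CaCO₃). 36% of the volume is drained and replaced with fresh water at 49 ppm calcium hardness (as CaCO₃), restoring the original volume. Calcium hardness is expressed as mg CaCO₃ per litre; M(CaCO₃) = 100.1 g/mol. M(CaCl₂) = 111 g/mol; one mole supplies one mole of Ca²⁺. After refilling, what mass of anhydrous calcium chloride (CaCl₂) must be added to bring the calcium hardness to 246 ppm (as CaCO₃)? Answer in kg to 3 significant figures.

(a) 3.17 kg; (b) 55.9 kg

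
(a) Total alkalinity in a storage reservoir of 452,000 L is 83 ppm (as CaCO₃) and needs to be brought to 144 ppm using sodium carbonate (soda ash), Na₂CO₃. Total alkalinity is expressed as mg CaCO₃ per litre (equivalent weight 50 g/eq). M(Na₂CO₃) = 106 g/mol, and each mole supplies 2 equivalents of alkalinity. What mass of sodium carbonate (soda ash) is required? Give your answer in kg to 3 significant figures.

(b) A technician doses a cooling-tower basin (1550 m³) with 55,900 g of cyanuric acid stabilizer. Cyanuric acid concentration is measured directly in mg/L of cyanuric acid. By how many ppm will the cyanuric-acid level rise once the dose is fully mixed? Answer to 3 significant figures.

(a) Alkalinity to add: (144 − 83) = 61 mg/L as CaCO₃ × 452,000 L = 27,570 g as CaCO₃.
(a) Equivalents: 27,570 g ÷ 50 g/eq = 551.4 eq.
(a) Each mole of Na₂CO₃ supplies 2 eq, so 551.4 / 2 = 275.7 mol.
(a) Mass: 275.7 mol × 106 g/mol = 29,230 g.

(b) Volume: 1550 m³ = 1,550,000 L.
(b) Rise: 55,900 g / 1,550,000 L × 1000 = 36.06 mg/L.

(a) 29.2 kg; (b) 36.1 ppm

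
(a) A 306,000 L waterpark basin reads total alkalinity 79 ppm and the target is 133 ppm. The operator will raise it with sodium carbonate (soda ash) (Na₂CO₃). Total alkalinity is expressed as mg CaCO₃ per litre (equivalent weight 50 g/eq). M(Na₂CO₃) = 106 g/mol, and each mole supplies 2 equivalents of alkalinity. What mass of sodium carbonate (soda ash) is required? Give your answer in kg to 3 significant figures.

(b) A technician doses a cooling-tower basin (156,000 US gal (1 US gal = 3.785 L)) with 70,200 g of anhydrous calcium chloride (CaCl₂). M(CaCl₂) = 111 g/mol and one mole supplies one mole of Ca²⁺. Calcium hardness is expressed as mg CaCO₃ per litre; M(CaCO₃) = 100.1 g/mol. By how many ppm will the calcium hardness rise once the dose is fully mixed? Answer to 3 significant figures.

(a) 17.5 kg; (b) 107 ppm

(a) Alkalinity to add: (133 − 79) = 54 mg/L as CaCO₃ × 306,000 L = 16,520 g as CaCO₃.
(a) Equivalents: 16,520 g ÷ 50 g/eq = 330.5 eq.
(a) Each mole of Na₂CO₃ supplies 2 eq, so 330.5 / 2 = 165.2 mol.
(a) Mass: 165.2 mol × 106 g/mol = 17,520 g.

(b) Volume: 156,000 US gal × 3.785 L/gal = 590,460 L.
(b) Moles of Ca²⁺: 70,200 g ÷ 111 g/mol = 632.4 mol.
(b) As CaCO₃: 632.4 mol × 100.1 g/mol = 63,310 g.
(b) Rise: 63,310 g / 590,460 L × 1000 = 107.2 mg/L.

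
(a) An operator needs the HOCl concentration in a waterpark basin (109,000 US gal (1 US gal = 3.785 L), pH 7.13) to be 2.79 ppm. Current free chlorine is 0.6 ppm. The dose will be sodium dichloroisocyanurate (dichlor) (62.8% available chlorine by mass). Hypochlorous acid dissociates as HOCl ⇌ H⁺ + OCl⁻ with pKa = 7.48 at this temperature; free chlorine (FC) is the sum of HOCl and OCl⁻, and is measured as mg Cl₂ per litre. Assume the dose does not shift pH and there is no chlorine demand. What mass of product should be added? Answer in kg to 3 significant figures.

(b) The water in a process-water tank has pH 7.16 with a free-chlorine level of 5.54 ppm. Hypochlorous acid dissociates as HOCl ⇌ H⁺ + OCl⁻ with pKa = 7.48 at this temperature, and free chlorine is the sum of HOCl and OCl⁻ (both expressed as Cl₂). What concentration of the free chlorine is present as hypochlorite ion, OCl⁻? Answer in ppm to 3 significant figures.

(a) Volume: 109,000 US gal × 3.785 L/gal = 412,565 L.
(a) [OCl⁻]/[HOCl] = 10^(pH − pKa) = 10^(7.13 − 7.48) = 0.4467; fraction as HOCl = 1/(1 + 0.4467) = 0.6912.
(a) Free chlorine required for 2.79 ppm HOCl: 2.79 / 0.6912 = 4.036 ppm.
(a) FC to add: 4.036 − 0.6 = 3.436 mg/L as Cl₂.
(a) Cl₂ equivalent: 3.436 mg/L × 412,565 L = 1418 g.
(a) Product at 62.8% available Cl: 1418 / 0.628 = 2257 g.

(b) [OCl⁻]/[HOCl] = 10^(pH − pKa) = 10^(7.16 − 7.48) = 10^-0.32 = 0.4786.
(b) Fraction as HOCl = 1 / (1 + 0.4786) = 0.6763.
(b) OCl⁻ = (1 − 0.6763) × 5.54 ppm = 1.793 ppm.

(a) 2.26 kg; (b) 1.79 ppm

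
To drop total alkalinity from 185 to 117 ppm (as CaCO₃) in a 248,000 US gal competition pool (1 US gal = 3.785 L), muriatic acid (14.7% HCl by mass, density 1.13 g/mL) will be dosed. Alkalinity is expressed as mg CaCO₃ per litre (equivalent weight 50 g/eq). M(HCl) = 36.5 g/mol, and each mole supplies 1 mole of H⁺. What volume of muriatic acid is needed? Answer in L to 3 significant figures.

281 L

Volume: 248,000 US gal × 3.785 L/gal = 938,680 L.
Alkalinity to neutralize: (185 − 117) = 68 mg/L as CaCO₃ × 938,680 L = 63,830 g as CaCO₃.
Equivalents of H⁺ required: 63,830 ÷ 50 g/eq = 1277 eq = 1277 mol HCl.
Mass of HCl: 1277 × 36.5 = 46,600 g.
Mass of 14.7% solution: 46,600 / 0.147 = 317,000 g.
Volume: 317,000 g ÷ 1.13 g/mL = 280,500 mL.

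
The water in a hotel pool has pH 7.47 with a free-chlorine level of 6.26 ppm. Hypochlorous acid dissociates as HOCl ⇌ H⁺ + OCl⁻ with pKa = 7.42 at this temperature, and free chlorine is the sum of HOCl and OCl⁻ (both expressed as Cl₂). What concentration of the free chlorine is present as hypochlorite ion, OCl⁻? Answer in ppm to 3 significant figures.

3.31 ppm

[OCl⁻]/[HOCl] = 10^(pH − pKa) = 10^(7.47 − 7.42) = 10^0.05 = 1.122.
Fraction as HOCl = 1 / (1 + 1.122) = 0.4712.
OCl⁻ = (1 − 0.4712) × 6.26 ppm = 3.31 ppm.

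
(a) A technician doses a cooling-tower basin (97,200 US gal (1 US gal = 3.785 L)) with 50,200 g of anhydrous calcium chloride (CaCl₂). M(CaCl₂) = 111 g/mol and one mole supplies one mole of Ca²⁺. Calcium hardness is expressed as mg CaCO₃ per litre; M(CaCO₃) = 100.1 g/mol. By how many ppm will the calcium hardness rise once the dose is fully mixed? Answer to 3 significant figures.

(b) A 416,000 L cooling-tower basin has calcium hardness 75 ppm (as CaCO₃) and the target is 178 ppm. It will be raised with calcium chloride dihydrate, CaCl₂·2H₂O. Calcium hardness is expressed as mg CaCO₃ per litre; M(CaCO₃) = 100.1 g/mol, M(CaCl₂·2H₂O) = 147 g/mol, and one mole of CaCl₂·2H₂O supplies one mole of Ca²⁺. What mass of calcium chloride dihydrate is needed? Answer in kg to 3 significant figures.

(a) 123 ppm; (b) 62.9 kg

(a) Volume: 97,200 US gal × 3.785 L/gal = 367,902 L.
(a) Moles of Ca²⁺: 50,200 g ÷ 111 g/mol = 452.3 mol.
(a) As CaCO₃: 452.3 mol × 100.1 g/mol = 45,270 g.
(a) Rise: 45,270 g / 367,902 L × 1000 = 123.1 mg/L.

(b) Hardness to add: (178 − 75) = 103 mg/L as CaCO₃ × 416,000 L = 42,850 g as CaCO₃.
(b) Moles of Ca²⁺ (1 mol Ca²⁺ ≡ 1 mol CaCO₃): 42,850 / 100.1 g/mol = 428.1 mol.
(b) Mass of CaCl₂·2H₂O: 428.1 × 147 = 62,920 g.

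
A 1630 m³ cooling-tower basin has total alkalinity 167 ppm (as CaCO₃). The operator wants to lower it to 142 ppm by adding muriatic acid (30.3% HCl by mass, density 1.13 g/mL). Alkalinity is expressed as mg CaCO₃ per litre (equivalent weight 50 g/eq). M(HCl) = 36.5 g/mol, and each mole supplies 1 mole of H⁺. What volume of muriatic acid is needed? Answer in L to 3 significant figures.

86.9 L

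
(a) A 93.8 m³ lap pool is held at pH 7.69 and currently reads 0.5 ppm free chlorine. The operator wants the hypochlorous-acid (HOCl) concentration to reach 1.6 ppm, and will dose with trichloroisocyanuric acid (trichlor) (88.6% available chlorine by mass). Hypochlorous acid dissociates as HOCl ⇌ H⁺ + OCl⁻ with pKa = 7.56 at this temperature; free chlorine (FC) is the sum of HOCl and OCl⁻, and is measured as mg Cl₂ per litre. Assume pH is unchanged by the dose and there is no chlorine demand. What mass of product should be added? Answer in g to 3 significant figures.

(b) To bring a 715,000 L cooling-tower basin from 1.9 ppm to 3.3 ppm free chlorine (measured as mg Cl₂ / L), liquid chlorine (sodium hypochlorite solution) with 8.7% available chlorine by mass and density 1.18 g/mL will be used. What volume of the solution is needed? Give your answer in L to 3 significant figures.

(a) 345 g; (b) 9.75 L

(a) Volume: 93.8 m³ = 93,800 L.
(a) [OCl⁻]/[HOCl] = 10^(pH − pKa) = 10^(7.69 − 7.56) = 1.349; fraction as HOCl = 1/(1 + 1.349) = 0.4257.
(a) Free chlorine required for 1.6 ppm HOCl: 1.6 / 0.4257 = 3.758 ppm.
(a) FC to add: 3.758 − 0.5 = 3.258 mg/L as Cl₂.
(a) Cl₂ equivalent: 3.258 mg/L × 93,800 L = 305.6 g.
(a) Product at 88.6% available Cl: 305.6 / 0.886 = 345 g.

(b) Chlorine deficit: 3.3 − 1.9 = 1.4 ppm = 1.4 mg/L as Cl₂.
(b) Cl₂ equivalent needed: 1.4 mg/L × 715,000 L = 1,001,000 mg = 1001 g.
(b) Product at 8.7% available chlorine: 1001 / 0.087 = 11,510 g.
(b) Volume at density 1.18 g/mL: 11,510 g ÷ 1.18 g/mL = 9751 mL.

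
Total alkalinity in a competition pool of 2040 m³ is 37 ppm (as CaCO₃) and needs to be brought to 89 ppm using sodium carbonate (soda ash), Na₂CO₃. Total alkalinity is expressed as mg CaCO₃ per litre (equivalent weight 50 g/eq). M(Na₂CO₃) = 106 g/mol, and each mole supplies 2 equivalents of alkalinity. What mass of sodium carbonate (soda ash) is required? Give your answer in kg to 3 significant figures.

112 kg

Volume: 2040 m³ = 2,040,000 L.
Alkalinity to add: (89 − 37) = 52 mg/L as CaCO₃ × 2,040,000 L = 106,100 g as CaCO₃.
Equivalents: 106,100 g ÷ 50 g/eq = 2122 eq.
Each mole of Na₂CO₃ supplies 2 eq, so 2122 / 2 = 1061 mol.
Mass: 1061 mol × 106 g/mol = 112,400 g.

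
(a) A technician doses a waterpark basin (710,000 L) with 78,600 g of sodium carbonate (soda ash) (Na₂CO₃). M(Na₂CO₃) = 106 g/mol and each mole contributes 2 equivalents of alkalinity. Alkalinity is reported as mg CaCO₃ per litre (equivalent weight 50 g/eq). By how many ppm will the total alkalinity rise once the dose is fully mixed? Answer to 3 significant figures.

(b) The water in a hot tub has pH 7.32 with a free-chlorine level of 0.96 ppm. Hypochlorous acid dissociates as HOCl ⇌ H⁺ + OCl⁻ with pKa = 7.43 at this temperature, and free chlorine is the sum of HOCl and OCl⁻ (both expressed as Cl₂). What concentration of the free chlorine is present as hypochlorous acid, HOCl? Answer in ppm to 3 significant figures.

(a) 104 ppm; (b) 0.540 ppm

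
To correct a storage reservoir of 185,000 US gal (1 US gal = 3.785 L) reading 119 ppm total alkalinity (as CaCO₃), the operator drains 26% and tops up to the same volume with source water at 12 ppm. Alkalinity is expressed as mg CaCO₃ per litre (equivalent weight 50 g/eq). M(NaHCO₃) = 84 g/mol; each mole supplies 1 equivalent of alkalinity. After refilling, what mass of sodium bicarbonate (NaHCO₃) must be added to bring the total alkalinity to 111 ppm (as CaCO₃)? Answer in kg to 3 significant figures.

Volume: 185,000 US gal × 3.785 L/gal = 700,225 L.
After draining 26% and refilling: 119 × 0.74 + 12 × 0.26 = 91.18 ppm.
Deficit to target: 111 − 91.18 = 19.82 mg/L.
As CaCO₃: 19.82 mg/L × 700,225 L = 13,880 g; ÷ 50 g/eq ÷ 1 = 277.6 mol NaHCO₃.
Mass: 277.6 × 84 = 23,320 g.

23.3 kg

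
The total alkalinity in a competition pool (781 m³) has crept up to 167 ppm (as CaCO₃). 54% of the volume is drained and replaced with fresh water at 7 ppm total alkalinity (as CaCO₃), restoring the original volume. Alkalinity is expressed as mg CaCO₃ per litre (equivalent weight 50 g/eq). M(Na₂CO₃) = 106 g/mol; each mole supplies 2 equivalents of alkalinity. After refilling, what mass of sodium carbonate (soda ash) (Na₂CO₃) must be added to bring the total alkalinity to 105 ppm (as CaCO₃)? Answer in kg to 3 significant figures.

Volume: 781 m³ = 781,000 L.
After draining 54% and refilling: 167 × 0.46 + 7 × 0.54 = 80.6 ppm.
Deficit to target: 105 − 80.6 = 24.4 mg/L.
As CaCO₃: 24.4 mg/L × 781,000 L = 19,060 g; ÷ 50 g/eq ÷ 2 = 190.6 mol Na₂CO₃.
Mass: 190.6 × 106 = 20,200 g.

20.2 kg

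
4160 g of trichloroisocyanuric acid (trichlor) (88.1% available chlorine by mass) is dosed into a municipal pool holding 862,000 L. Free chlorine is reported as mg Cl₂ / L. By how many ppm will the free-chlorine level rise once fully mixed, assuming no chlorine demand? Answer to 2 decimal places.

4.25 ppm

Available chlorine delivered: 4160 g × 0.881 = 3665 g as Cl₂.
Concentration rise: 3665 g / 862,000 L = 4.252 mg/L = 4.25 ppm.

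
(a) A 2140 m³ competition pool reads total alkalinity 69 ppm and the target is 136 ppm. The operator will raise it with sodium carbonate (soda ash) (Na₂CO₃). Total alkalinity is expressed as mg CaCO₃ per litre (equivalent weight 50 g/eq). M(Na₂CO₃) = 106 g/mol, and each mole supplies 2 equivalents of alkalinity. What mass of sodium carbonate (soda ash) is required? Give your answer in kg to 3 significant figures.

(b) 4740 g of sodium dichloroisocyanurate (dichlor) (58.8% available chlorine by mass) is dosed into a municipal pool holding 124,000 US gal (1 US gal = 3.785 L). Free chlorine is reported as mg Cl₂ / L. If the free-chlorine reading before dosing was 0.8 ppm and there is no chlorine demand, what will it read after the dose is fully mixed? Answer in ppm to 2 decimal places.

(a) Volume: 2140 m³ = 2,140,000 L.
(a) Alkalinity to add: (136 − 69) = 67 mg/L as CaCO₃ × 2,140,000 L = 143,400 g as CaCO₃.
(a) Equivalents: 143,400 g ÷ 50 g/eq = 2868 eq.
(a) Each mole of Na₂CO₃ supplies 2 eq, so 2868 / 2 = 1434 mol.
(a) Mass: 1434 mol × 106 g/mol = 152,000 g.

(b) Volume: 124,000 US gal × 3.785 L/gal = 469,340 L.
(b) Available chlorine delivered: 4740 g × 0.588 = 2787 g as Cl₂.
(b) Concentration rise: 2787 g / 469,340 L = 5.938 mg/L = 5.94 ppm.
(b) Final FC: 0.8 + 5.94 = 6.74 ppm.

(a) 152 kg; (b) 6.74 ppm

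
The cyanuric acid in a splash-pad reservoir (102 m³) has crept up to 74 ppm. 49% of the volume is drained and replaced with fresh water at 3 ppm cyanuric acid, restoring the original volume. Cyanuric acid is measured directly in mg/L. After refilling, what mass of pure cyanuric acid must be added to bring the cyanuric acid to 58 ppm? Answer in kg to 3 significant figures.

1.92 kg

Volume: 102 m³ = 102,000 L.
After draining 49% and refilling: 74 × 0.51 + 3 × 0.49 = 39.21 ppm.
Deficit to target: 58 − 39.21 = 18.79 mg/L.
Mass: 18.79 mg/L × 102,000 L = 1917 g cyanuric acid.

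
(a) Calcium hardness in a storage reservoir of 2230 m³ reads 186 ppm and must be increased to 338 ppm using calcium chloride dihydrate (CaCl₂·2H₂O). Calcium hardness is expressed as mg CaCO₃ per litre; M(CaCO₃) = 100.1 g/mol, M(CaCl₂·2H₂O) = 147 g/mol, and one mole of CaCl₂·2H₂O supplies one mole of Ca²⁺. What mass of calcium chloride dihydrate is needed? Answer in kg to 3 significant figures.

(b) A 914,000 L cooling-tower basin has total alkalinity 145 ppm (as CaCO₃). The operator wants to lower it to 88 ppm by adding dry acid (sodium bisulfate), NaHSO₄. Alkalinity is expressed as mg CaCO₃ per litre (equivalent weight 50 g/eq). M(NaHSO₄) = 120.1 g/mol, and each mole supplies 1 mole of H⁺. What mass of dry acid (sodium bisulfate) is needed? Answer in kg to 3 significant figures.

(a) Volume: 2230 m³ = 2,230,000 L.
(a) Hardness to add: (338 − 186) = 152 mg/L as CaCO₃ × 2,230,000 L = 339,000 g as CaCO₃.
(a) Moles of Ca²⁺ (1 mol Ca²⁺ ≡ 1 mol CaCO₃): 339,000 / 100.1 g/mol = 3386 mol.
(a) Mass of CaCl₂·2H₂O: 3386 × 147 = 497,800 g.

(b) Alkalinity to neutralize: (145 − 88) = 57 mg/L as CaCO₃ × 914,000 L = 52,100 g as CaCO₃.
(b) Equivalents of H⁺ required: 52,100 ÷ 50 g/eq = 1042 eq = 1042 mol NaHSO₄.
(b) Mass of NaHSO₄: 1042 × 120.1 = 125,100 g.

(a) 498 kg; (b) 125 kg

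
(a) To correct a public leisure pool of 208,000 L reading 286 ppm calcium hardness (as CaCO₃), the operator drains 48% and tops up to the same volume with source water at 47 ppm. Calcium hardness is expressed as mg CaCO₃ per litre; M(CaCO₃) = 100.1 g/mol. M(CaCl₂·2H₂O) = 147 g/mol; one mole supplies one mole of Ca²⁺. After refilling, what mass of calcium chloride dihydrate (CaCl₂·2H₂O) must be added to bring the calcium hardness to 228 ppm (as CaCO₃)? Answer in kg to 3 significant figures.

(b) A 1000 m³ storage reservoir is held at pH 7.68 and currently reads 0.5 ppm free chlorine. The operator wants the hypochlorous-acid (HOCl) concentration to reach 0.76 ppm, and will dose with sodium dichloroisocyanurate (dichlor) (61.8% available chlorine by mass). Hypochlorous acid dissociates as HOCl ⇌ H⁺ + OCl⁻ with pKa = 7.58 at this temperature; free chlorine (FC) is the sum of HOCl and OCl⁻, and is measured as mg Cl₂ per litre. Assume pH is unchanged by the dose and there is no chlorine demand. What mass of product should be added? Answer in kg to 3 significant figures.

(a) After draining 48% and refilling: 286 × 0.52 + 47 × 0.48 = 171.28 ppm.
(a) Deficit to target: 228 − 171.28 = 56.72 mg/L.
(a) As CaCO₃: 56.72 mg/L × 208,000 L = 11,800 g; ÷ 100.1 = 117.9 mol Ca²⁺.
(a) Mass: 117.9 × 147 = 17,330 g.

(b) Volume: 1000 m³ = 1,000,000 L.
(b) [OCl⁻]/[HOCl] = 10^(pH − pKa) = 10^(7.68 − 7.58) = 1.259; fraction as HOCl = 1/(1 + 1.259) = 0.4427.
(b) Free chlorine required for 0.76 ppm HOCl: 0.76 / 0.4427 = 1.717 ppm.
(b) FC to add: 1.717 − 0.5 = 1.217 mg/L as Cl₂.
(b) Cl₂ equivalent: 1.217 mg/L × 1,000,000 L = 1217 g.
(b) Product at 61.8% available Cl: 1217 / 0.618 = 1969 g.

(a) 17.3 kg; (b) 1.97 kg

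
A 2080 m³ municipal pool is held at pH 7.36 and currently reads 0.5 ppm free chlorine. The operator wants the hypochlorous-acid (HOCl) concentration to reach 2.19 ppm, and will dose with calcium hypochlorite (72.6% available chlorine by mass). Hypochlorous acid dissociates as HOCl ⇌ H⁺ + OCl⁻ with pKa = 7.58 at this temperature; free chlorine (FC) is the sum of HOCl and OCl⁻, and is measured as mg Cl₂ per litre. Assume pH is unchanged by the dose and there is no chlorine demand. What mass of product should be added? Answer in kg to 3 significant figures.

Volume: 2080 m³ = 2,080,000 L.
[OCl⁻]/[HOCl] = 10^(pH − pKa) = 10^(7.36 − 7.58) = 0.6026; fraction as HOCl = 1/(1 + 0.6026) = 0.624.
Free chlorine required for 2.19 ppm HOCl: 2.19 / 0.624 = 3.51 ppm.
FC to add: 3.51 − 0.5 = 3.01 mg/L as Cl₂.
Cl₂ equivalent: 3.01 mg/L × 2,080,000 L = 6260 g.
Product at 72.6% available Cl: 6260 / 0.726 = 8623 g.

8.62 kg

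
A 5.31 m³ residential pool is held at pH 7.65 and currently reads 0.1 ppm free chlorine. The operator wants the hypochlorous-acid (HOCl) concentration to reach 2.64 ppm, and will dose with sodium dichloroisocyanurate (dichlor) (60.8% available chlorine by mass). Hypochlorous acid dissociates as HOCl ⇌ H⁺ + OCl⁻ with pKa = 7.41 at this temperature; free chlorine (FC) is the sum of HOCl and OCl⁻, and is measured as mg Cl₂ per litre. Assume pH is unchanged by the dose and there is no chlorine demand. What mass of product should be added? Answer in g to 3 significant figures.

62.3 g

Volume: 5.31 m³ = 5,310 L.
[OCl⁻]/[HOCl] = 10^(pH − pKa) = 10^(7.65 − 7.41) = 1.738; fraction as HOCl = 1/(1 + 1.738) = 0.3653.
Free chlorine required for 2.64 ppm HOCl: 2.64 / 0.3653 = 7.228 ppm.
FC to add: 7.228 − 0.1 = 7.128 mg/L as Cl₂.
Cl₂ equivalent: 7.128 mg/L × 5,310 L = 37.85 g.
Product at 60.8% available Cl: 37.85 / 0.608 = 62.25 g.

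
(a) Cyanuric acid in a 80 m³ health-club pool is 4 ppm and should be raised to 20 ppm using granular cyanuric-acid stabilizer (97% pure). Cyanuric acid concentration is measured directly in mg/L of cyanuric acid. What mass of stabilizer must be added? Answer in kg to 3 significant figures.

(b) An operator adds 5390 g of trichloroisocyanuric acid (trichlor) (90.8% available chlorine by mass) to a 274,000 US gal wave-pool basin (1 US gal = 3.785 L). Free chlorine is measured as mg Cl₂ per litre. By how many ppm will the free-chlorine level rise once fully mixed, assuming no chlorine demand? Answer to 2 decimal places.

(a) Volume: 80 m³ = 80,000 L.
(a) CYA to add: (20 − 4) = 16 mg/L × 80,000 L = 1280 g cyanuric acid.
(a) At 97% purity: 1280 / 0.97 = 1320 g product.

(b) Volume: 274,000 US gal × 3.785 L/gal = 1,037,090 L.
(b) Available chlorine delivered: 5390 g × 0.908 = 4894 g as Cl₂.
(b) Concentration rise: 4894 g / 1,037,090 L = 4.719 mg/L = 4.72 ppm.

(a) 1.32 kg; (b) 4.72 ppm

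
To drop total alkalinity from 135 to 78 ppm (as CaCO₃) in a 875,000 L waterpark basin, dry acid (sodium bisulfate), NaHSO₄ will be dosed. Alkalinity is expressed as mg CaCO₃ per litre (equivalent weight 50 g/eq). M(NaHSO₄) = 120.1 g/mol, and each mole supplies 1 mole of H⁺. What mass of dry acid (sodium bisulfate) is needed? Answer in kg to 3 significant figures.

120 kg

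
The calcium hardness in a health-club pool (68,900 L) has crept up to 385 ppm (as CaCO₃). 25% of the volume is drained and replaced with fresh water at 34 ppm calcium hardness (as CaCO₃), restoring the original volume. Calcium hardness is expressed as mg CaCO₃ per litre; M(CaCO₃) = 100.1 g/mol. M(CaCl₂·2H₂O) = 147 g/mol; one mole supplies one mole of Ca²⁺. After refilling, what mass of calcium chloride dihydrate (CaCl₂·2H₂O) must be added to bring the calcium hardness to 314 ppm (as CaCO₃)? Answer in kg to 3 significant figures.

1.69 kg

After draining 25% and refilling: 385 × 0.75 + 34 × 0.25 = 297.25 ppm.
Deficit to target: 314 − 297.25 = 16.75 mg/L.
As CaCO₃: 16.75 mg/L × 68,900 L = 1154 g; ÷ 100.1 = 11.53 mol Ca²⁺.
Mass: 11.53 × 147 = 1695 g.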